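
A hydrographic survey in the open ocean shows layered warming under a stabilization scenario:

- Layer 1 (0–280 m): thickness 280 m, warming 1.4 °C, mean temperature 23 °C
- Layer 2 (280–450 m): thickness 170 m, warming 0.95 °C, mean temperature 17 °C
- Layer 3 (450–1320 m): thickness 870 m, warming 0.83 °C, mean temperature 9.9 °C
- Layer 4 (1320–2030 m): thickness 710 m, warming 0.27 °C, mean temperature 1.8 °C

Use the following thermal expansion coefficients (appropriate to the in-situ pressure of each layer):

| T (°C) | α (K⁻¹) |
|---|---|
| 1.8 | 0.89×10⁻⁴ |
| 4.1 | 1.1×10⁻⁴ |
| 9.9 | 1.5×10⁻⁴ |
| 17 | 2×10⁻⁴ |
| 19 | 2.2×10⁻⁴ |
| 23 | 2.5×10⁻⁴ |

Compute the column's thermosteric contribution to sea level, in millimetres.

Δh ≈ 256 mm

Layer 1 at 23 °C → α = 2.5×10⁻⁴ K⁻¹
Layer 2 at 17 °C → α = 2×10⁻⁴ K⁻¹
Layer 3 at 9.9 °C → α = 1.5×10⁻⁴ K⁻¹
Layer 4 at 1.8 °C → α = 0.89×10⁻⁴ K⁻¹
Layer 1: 1.4 × 280 × 2.5×10⁻⁴ = 0.09800 m
2×10⁻⁴ × 0.95 × 170 = 0.03230 m
870 × 0.83 × 1.5×10⁻⁴ = 0.108315 m
1320–2030 m: 0.27 × 0.89×10⁻⁴ × 710 = 0.0170613 m
Δh = 0.09800 + 0.03230 + 0.108315 + 0.0170613 = 0.2556763 m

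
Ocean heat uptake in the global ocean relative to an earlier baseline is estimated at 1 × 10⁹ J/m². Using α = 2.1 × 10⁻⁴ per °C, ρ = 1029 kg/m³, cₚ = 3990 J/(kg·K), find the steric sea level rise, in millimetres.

about 51 mm

Δh = αQ/(ρcₚ) = 2.1×10⁻⁴ × 1×10⁹ / (1029 × 3990) ≈ 0.051148 m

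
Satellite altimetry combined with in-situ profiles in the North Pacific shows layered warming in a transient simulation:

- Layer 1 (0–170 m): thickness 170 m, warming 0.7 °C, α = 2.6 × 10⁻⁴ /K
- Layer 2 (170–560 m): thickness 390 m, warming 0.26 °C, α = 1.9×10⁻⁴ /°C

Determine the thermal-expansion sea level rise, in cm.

Layer 1: 170 × 2.6×10⁻⁴ × 0.7 = 0.03094 m
390 × 1.9×10⁻⁴ × 0.26 = 0.019266 m
Δh = 0.03094 + 0.019266 = 0.050206 m ≈ 5.0 cm

5.0 cm of thermosteric rise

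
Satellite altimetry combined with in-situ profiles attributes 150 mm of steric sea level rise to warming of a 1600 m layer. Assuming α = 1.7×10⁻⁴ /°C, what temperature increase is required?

about 0.55 K

ΔT = Δh/(αH) = 0.15 / (1.7×10⁻⁴ × 1600) ≈ 0.5515 K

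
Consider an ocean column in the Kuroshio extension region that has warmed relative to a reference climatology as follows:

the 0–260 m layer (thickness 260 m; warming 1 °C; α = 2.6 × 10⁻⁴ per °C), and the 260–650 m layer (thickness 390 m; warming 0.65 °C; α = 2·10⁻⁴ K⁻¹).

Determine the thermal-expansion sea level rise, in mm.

Layer 1: 2.6×10⁻⁴ × 1 × 260 = 0.06760 m
390 × 0.65 × 2×10⁻⁴ = 0.05070 m
Δh = 0.06760 + 0.05070 = 0.11830 m ≈ 118 mm

118 mm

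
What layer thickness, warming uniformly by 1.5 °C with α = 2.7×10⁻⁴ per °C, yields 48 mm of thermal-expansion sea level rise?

H = Δh/(αΔT) = 0.048 / (2.7×10⁻⁴ × 1.5) ≈ 118.5 m

H ≈ 119 m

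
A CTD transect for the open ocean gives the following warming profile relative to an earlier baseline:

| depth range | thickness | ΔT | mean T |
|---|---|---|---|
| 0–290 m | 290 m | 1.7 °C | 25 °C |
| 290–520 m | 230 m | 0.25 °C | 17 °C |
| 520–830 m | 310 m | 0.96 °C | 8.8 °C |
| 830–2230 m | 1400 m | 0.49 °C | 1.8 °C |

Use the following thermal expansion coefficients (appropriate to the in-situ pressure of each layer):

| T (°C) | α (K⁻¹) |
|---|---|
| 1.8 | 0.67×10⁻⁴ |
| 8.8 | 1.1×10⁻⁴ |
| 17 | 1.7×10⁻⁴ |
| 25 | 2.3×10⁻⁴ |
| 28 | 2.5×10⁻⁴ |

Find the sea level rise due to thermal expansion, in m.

about 0.202 m

Layer 1 at 25 °C → α = 2.3×10⁻⁴ K⁻¹
Layer 2 at 17 °C → α = 1.7×10⁻⁴ K⁻¹
Layer 3 at 8.8 °C → α = 1.1×10⁻⁴ K⁻¹
Layer 4 at 1.8 °C → α = 0.67×10⁻⁴ K⁻¹
1.7 × 2.3×10⁻⁴ × 290 = 0.11339 m
0.25 × 1.7×10⁻⁴ × 230 = 0.009775 m
310 × 0.96 × 1.1×10⁻⁴ = 0.032736 m
0.67×10⁻⁴ × 0.49 × 1400 = 0.045962 m
Δh = 0.11339 + 0.009775 + 0.032736 + 0.045962 = 0.201863 m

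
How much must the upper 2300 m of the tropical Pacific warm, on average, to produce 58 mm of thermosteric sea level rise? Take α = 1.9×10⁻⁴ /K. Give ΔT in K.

ΔT = Δh/(αH) = 0.058 / (1.9×10⁻⁴ × 2300) ≈ 0.1327 K

0.13 K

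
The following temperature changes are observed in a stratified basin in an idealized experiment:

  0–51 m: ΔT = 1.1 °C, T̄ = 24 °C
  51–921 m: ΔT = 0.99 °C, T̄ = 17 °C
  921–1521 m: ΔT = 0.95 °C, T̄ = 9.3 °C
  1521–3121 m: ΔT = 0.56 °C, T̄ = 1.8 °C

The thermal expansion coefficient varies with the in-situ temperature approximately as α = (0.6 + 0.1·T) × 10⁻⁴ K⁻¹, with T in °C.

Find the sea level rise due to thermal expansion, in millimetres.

372 mm

Layer 1: α = (0.6 + 0.1×24)×10⁻⁴ = 3×10⁻⁴ K⁻¹
Layer 2: α = (0.6 + 0.1×17)×10⁻⁴ = 2.3×10⁻⁴ K⁻¹
Layer 3: α = (0.6 + 0.1×9.3)×10⁻⁴ = 1.53×10⁻⁴ K⁻¹
Layer 4: α = (0.6 + 0.1×1.8)×10⁻⁴ = 0.78×10⁻⁴ K⁻¹
Layer 1: 3×10⁻⁴ × 51 × 1.1 = 0.01683 m
2.3×10⁻⁴ × 0.99 × 870 = 0.198099 m
Layer 3: 1.53×10⁻⁴ × 600 × 0.95 = 0.08721 m
1600 × 0.78×10⁻⁴ × 0.56 = 0.069888 m
Δh = 0.01683 + 0.198099 + 0.08721 + 0.069888 = 0.372027 m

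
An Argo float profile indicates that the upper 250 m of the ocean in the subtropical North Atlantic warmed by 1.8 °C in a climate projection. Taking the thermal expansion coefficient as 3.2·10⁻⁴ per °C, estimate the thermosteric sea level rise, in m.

Δh = αΔT·H = 3.2×10⁻⁴ × 1.8 × 250 = 0.14400 m

Δh = 0.144 m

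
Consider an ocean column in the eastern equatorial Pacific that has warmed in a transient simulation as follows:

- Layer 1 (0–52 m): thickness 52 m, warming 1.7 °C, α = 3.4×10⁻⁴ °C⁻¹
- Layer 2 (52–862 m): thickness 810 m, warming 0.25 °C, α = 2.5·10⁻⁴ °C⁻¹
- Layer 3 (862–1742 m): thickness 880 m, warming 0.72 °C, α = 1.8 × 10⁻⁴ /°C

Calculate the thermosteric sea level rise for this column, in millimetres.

1.7 × 52 × 3.4×10⁻⁴ = 0.030056 m
Layer 2: 2.5×10⁻⁴ × 810 × 0.25 = 0.050625 m
Layer 3: 880 × 1.8×10⁻⁴ × 0.72 = 0.114048 m
Δh = 0.030056 + 0.050625 + 0.114048 = 0.194729 m

Δh = 195 mm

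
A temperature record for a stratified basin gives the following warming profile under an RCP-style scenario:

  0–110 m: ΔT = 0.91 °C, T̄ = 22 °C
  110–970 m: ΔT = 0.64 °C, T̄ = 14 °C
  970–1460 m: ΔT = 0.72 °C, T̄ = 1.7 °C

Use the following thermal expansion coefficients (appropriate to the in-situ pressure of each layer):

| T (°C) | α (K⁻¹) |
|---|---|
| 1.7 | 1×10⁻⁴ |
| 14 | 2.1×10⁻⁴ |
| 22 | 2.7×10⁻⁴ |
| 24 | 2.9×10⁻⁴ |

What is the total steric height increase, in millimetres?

Δh = 180 mm

Layer 1 at 22 °C → α = 2.7×10⁻⁴ K⁻¹
Layer 2 at 14 °C → α = 2.1×10⁻⁴ K⁻¹
Layer 3 at 1.7 °C → α = 1×10⁻⁴ K⁻¹
0–110 m: 110 × 0.91 × 2.7×10⁻⁴ = 0.027027 m
860 × 0.64 × 2.1×10⁻⁴ = 0.115584 m
970–1460 m: 0.72 × 1×10⁻⁴ × 490 = 0.03528 m
Δh = 0.027027 + 0.115584 + 0.03528 = 0.177891 m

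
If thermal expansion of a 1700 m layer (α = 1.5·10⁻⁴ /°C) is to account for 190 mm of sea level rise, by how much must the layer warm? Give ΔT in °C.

ΔT = Δh/(αH) = 0.19 / (1.5×10⁻⁴ × 1700) ≈ 0.7451 °C

0.75 °C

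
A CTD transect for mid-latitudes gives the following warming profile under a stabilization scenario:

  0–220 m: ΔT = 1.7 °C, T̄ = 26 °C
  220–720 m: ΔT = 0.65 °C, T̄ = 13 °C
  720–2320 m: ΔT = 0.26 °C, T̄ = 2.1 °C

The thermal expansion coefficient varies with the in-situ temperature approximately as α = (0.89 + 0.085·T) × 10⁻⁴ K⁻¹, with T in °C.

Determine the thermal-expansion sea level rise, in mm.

Δh ≈ 230 mm

Layer 1: α = (0.89 + 0.085×26)×10⁻⁴ = 3.1×10⁻⁴ K⁻¹
Layer 2: α = (0.89 + 0.085×13)×10⁻⁴ = 1.995×10⁻⁴ K⁻¹
Layer 3: α = (0.89 + 0.085×2.1)×10⁻⁴ = 1.0685×10⁻⁴ K⁻¹
Layer 1: 1.7 × 220 × 3.1×10⁻⁴ = 0.11594 m
220–720 m: 500 × 1.995×10⁻⁴ × 0.65 = 0.0648375 m
720–2320 m: 1.0685×10⁻⁴ × 1600 × 0.26 = 0.0444496 m
Δh = 0.11594 + 0.0648375 + 0.0444496 = 0.2252271 m ≈ 230 mm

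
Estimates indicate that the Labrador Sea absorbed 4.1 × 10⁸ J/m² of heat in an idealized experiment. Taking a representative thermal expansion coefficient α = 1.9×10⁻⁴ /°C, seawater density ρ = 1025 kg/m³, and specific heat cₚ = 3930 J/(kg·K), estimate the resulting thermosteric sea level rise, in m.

Δh = αQ/(ρcₚ) = 1.9×10⁻⁴ × 4.1×10⁸ / (1025 × 3930) ≈ 0.019338 m

about 0.0193 m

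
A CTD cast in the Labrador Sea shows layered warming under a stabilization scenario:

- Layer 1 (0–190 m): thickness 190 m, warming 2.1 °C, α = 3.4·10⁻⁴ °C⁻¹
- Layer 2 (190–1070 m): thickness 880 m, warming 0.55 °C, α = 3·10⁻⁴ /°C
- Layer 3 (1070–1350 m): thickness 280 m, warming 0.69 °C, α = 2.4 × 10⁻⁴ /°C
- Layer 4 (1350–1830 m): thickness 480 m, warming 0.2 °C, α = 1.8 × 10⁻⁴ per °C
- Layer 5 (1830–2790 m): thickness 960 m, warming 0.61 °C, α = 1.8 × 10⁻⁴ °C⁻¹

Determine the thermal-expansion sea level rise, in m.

about 0.45 m

0–190 m: 190 × 3.4×10⁻⁴ × 2.1 = 0.13566 m
190–1070 m: 3×10⁻⁴ × 0.55 × 880 = 0.14520 m
0.69 × 280 × 2.4×10⁻⁴ = 0.046368 m
1.8×10⁻⁴ × 480 × 0.2 = 0.01728 m
1830–2790 m: 960 × 1.8×10⁻⁴ × 0.61 = 0.105408 m
Δh = 0.13566 + 0.14520 + 0.046368 + 0.01728 + 0.105408 = 0.449916 m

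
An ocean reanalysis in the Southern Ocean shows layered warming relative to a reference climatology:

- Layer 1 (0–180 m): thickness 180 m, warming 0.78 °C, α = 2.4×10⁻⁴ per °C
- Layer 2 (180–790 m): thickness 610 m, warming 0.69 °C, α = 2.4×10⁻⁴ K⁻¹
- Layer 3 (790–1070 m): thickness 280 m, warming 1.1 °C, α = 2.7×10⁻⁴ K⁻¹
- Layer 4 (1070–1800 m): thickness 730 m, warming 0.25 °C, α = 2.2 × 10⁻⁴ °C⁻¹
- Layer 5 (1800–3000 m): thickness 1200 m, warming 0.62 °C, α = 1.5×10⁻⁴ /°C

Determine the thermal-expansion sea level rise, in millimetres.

Layer 1: 0.78 × 180 × 2.4×10⁻⁴ = 0.033696 m
2.4×10⁻⁴ × 0.69 × 610 = 0.101016 m
1.1 × 2.7×10⁻⁴ × 280 = 0.08316 m
Layer 4: 0.25 × 2.2×10⁻⁴ × 730 = 0.04015 m
Layer 5: 0.62 × 1.5×10⁻⁴ × 1200 = 0.11160 m
Δh = 0.033696 + 0.101016 + 0.08316 + 0.04015 + 0.11160 = 0.369622 m

Δh ≈ 370 mm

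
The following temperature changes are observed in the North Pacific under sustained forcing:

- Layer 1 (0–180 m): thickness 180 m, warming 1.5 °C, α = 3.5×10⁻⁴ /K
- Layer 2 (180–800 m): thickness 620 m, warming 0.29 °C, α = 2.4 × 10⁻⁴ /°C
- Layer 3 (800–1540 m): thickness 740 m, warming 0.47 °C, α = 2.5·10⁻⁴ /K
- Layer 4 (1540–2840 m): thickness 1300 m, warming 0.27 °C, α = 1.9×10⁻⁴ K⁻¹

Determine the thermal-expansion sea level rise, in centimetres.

0–180 m: 1.5 × 180 × 3.5×10⁻⁴ = 0.09450 m
2.4×10⁻⁴ × 620 × 0.29 = 0.043152 m
800–1540 m: 0.47 × 2.5×10⁻⁴ × 740 = 0.08695 m
1.9×10⁻⁴ × 0.27 × 1300 = 0.06669 m
Δh = 0.09450 + 0.043152 + 0.08695 + 0.06669 = 0.291292 m

about 29.1 cm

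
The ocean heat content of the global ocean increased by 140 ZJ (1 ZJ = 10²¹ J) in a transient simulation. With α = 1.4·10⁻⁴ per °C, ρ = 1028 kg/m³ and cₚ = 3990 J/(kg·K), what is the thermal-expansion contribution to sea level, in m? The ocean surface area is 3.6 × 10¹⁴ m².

Per unit area: Q = 140×10²¹ / (3.6×10¹⁴) ≈ 3.889×10⁸ J/m²
Δh = αQ/(ρcₚ) = 1.4×10⁻⁴ × 3.889×10⁸ / (1028 × 3990) ≈ 0.013274 m

Δh = 0.013 m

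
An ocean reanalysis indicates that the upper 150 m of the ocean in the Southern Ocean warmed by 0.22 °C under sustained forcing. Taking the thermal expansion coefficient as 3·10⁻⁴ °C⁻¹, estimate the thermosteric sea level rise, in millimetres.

9.90 mm of thermosteric rise

Δh = αΔT·H = 3×10⁻⁴ × 0.22 × 150 = 0.00990 m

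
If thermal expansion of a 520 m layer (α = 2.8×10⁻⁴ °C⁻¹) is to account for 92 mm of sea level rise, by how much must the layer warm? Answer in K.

ΔT ≈ 0.632 K

ΔT = Δh/(αH) = 0.092 / (2.8×10⁻⁴ × 520) ≈ 0.6319 K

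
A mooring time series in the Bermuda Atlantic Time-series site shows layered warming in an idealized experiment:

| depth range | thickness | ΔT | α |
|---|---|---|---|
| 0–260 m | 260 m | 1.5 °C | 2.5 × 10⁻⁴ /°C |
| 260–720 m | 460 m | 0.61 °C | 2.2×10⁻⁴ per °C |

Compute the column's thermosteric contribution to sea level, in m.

0–260 m: 2.5×10⁻⁴ × 260 × 1.5 = 0.09750 m
Layer 2: 0.61 × 460 × 2.2×10⁻⁴ = 0.061732 m
Δh = 0.09750 + 0.061732 = 0.159232 m

0.159 m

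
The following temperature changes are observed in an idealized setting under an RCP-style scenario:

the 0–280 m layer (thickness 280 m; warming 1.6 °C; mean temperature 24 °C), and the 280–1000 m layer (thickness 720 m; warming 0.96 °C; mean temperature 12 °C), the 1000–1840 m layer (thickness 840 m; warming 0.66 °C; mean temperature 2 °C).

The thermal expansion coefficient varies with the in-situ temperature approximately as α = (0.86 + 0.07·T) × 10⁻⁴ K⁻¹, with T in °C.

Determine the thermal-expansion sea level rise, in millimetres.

about 287 mm

Layer 1: α = (0.86 + 0.07×24)×10⁻⁴ = 2.54×10⁻⁴ K⁻¹
Layer 2: α = (0.86 + 0.07×12)×10⁻⁴ = 1.7×10⁻⁴ K⁻¹
Layer 3: α = (0.86 + 0.07×2)×10⁻⁴ = 1×10⁻⁴ K⁻¹
280 × 2.54×10⁻⁴ × 1.6 = 0.113792 m
1.7×10⁻⁴ × 0.96 × 720 = 0.117504 m
Layer 3: 0.66 × 1×10⁻⁴ × 840 = 0.05544 m
Δh = 0.113792 + 0.117504 + 0.05544 = 0.286736 m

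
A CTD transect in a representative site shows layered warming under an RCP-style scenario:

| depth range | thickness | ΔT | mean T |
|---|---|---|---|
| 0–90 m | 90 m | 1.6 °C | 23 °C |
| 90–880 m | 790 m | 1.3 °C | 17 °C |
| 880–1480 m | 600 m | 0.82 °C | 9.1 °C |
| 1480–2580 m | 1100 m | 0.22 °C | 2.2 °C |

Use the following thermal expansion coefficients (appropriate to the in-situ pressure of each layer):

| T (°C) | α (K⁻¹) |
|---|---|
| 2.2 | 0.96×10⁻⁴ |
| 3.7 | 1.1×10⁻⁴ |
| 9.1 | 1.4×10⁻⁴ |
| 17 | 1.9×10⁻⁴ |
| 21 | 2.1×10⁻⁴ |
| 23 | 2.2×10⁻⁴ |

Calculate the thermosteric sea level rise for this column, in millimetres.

Layer 1 at 23 °C → α = 2.2×10⁻⁴ K⁻¹
Layer 2 at 17 °C → α = 1.9×10⁻⁴ K⁻¹
Layer 3 at 9.1 °C → α = 1.4×10⁻⁴ K⁻¹
Layer 4 at 2.2 °C → α = 0.96×10⁻⁴ K⁻¹
Layer 1: 1.6 × 90 × 2.2×10⁻⁴ = 0.03168 m
1.9×10⁻⁴ × 790 × 1.3 = 0.19513 m
Layer 3: 600 × 0.82 × 1.4×10⁻⁴ = 0.06888 m
Layer 4: 0.22 × 0.96×10⁻⁴ × 1100 = 0.023232 m
Δh = 0.03168 + 0.19513 + 0.06888 + 0.023232 = 0.318922 m

319 mm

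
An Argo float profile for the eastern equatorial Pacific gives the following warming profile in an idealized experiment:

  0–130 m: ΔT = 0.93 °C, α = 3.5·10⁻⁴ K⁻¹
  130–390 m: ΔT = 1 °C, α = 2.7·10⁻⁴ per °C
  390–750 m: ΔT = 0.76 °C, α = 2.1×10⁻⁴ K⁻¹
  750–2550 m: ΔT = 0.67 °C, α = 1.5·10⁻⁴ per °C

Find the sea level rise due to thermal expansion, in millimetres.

350 mm

Layer 1: 3.5×10⁻⁴ × 0.93 × 130 = 0.042315 m
260 × 2.7×10⁻⁴ × 1 = 0.07020 m
Layer 3: 2.1×10⁻⁴ × 360 × 0.76 = 0.057456 m
Layer 4: 1800 × 0.67 × 1.5×10⁻⁴ = 0.18090 m
Δh = 0.042315 + 0.07020 + 0.057456 + 0.18090 = 0.350871 m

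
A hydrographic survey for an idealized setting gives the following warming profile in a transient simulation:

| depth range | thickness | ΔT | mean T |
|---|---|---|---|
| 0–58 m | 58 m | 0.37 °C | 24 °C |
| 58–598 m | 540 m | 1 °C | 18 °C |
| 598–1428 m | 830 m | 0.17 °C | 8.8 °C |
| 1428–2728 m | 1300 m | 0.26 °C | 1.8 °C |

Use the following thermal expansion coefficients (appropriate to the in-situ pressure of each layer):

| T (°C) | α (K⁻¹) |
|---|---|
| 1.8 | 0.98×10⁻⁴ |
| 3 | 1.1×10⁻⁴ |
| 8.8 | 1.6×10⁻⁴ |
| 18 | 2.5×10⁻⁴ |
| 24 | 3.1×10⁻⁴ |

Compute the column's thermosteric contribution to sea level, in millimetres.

Layer 1 at 24 °C → α = 3.1×10⁻⁴ K⁻¹
Layer 2 at 18 °C → α = 2.5×10⁻⁴ K⁻¹
Layer 3 at 8.8 °C → α = 1.6×10⁻⁴ K⁻¹
Layer 4 at 1.8 °C → α = 0.98×10⁻⁴ K⁻¹
0–58 m: 0.37 × 3.1×10⁻⁴ × 58 = 0.0066526 m
Layer 2: 1 × 540 × 2.5×10⁻⁴ = 0.13500 m
1.6×10⁻⁴ × 0.17 × 830 = 0.022576 m
Layer 4: 0.26 × 1300 × 0.98×10⁻⁴ = 0.033124 m
Δh = 0.0066526 + 0.13500 + 0.022576 + 0.033124 = 0.1973526 m

about 200 mm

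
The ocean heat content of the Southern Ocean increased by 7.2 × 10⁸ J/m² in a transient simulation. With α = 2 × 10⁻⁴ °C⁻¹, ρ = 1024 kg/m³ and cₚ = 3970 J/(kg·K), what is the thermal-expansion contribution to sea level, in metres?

0.035 m of thermosteric rise

Δh = αQ/(ρcₚ) = 2×10⁻⁴ × 7.2×10⁸ / (1024 × 3970) ≈ 0.035422 m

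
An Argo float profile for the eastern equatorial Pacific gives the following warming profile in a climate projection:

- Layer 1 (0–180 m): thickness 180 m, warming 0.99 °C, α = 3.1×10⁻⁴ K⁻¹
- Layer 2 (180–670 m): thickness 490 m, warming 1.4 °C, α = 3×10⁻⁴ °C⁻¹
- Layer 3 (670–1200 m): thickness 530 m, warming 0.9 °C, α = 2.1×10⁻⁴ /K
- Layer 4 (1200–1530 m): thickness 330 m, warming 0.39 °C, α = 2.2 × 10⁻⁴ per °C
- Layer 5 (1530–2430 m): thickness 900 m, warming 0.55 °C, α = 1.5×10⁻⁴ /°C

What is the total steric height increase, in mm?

0–180 m: 3.1×10⁻⁴ × 0.99 × 180 = 0.055242 m
180–670 m: 1.4 × 490 × 3×10⁻⁴ = 0.20580 m
670–1200 m: 0.9 × 530 × 2.1×10⁻⁴ = 0.10017 m
Layer 4: 0.39 × 330 × 2.2×10⁻⁴ = 0.028314 m
0.55 × 900 × 1.5×10⁻⁴ = 0.07425 m
Δh = 0.055242 + 0.20580 + 0.10017 + 0.028314 + 0.07425 = 0.463776 m ≈ 464 mm

464 mm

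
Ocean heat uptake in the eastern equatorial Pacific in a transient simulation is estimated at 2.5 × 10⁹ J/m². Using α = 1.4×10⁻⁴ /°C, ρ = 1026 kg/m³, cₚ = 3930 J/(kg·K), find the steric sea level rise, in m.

Δh ≈ 0.0868 m

Δh = αQ/(ρcₚ) = 1.4×10⁻⁴ × 2.5×10⁹ / (1026 × 3930) ≈ 0.086802 m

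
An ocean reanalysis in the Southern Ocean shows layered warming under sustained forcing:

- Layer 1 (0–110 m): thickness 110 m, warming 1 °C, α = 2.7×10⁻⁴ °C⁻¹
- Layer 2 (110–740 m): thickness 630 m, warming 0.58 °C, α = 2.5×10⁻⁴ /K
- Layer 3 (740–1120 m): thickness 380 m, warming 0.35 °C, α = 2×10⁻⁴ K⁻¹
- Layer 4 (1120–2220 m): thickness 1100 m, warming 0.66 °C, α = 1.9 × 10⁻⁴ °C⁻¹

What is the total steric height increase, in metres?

0.286 m of thermosteric rise

110 × 2.7×10⁻⁴ × 1 = 0.02970 m
110–740 m: 630 × 0.58 × 2.5×10⁻⁴ = 0.09135 m
2×10⁻⁴ × 380 × 0.35 = 0.02660 m
1120–2220 m: 1100 × 1.9×10⁻⁴ × 0.66 = 0.13794 m
Δh = 0.02970 + 0.09135 + 0.02660 + 0.13794 = 0.28559 m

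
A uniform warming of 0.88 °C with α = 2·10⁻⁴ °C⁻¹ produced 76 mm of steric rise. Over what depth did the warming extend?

H = Δh/(αΔT) = 0.076 / (2×10⁻⁴ × 0.88) ≈ 431.8 m

H ≈ 430 m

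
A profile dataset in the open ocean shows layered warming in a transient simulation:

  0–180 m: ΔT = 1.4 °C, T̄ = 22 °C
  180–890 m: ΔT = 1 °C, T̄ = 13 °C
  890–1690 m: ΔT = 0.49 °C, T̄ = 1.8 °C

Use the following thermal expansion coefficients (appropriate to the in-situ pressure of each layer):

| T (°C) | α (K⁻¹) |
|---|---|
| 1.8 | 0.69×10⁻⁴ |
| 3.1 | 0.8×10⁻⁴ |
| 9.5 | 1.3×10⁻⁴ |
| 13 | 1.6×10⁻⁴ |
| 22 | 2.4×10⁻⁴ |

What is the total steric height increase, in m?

about 0.201 m

Layer 1 at 22 °C → α = 2.4×10⁻⁴ K⁻¹
Layer 2 at 13 °C → α = 1.6×10⁻⁴ K⁻¹
Layer 3 at 1.8 °C → α = 0.69×10⁻⁴ K⁻¹
2.4×10⁻⁴ × 180 × 1.4 = 0.06048 m
710 × 1.6×10⁻⁴ × 1 = 0.11360 m
800 × 0.49 × 0.69×10⁻⁴ = 0.027048 m
Δh = 0.06048 + 0.11360 + 0.027048 = 0.201128 m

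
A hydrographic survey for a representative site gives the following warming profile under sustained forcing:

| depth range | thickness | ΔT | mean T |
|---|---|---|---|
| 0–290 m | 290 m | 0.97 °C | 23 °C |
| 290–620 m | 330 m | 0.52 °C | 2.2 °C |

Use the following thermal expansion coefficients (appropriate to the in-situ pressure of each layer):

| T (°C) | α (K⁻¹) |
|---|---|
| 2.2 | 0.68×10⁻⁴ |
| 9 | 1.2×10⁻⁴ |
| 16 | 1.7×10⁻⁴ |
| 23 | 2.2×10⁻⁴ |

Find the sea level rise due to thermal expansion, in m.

0.074 m

Layer 1 at 23 °C → α = 2.2×10⁻⁴ K⁻¹
Layer 2 at 2.2 °C → α = 0.68×10⁻⁴ K⁻¹
0–290 m: 2.2×10⁻⁴ × 290 × 0.97 = 0.061886 m
0.68×10⁻⁴ × 330 × 0.52 = 0.0116688 m
Δh = 0.061886 + 0.0116688 = 0.0735548 m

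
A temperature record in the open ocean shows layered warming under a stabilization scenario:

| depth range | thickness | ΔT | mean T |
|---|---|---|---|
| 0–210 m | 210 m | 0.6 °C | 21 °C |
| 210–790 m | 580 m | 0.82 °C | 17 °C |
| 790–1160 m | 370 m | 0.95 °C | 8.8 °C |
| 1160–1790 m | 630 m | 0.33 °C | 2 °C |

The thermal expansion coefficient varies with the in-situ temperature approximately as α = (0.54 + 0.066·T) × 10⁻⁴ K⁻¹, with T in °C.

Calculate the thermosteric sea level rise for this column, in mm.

Layer 1: α = (0.54 + 0.066×21)×10⁻⁴ = 1.926×10⁻⁴ K⁻¹
Layer 2: α = (0.54 + 0.066×17)×10⁻⁴ = 1.662×10⁻⁴ K⁻¹
Layer 3: α = (0.54 + 0.066×8.8)×10⁻⁴ = 1.1208×10⁻⁴ K⁻¹
Layer 4: α = (0.54 + 0.066×2)×10⁻⁴ = 0.672×10⁻⁴ K⁻¹
Layer 1: 0.6 × 210 × 1.926×10⁻⁴ = 0.0242676 m
Layer 2: 580 × 1.662×10⁻⁴ × 0.82 = 0.07904472 m
370 × 0.95 × 1.1208×10⁻⁴ = 0.03939612 m
Layer 4: 0.672×10⁻⁴ × 0.33 × 630 = 0.01397088 m
Δh = 0.0242676 + 0.07904472 + 0.03939612 + 0.01397088 = 0.15667932 m

157 mm of thermosteric rise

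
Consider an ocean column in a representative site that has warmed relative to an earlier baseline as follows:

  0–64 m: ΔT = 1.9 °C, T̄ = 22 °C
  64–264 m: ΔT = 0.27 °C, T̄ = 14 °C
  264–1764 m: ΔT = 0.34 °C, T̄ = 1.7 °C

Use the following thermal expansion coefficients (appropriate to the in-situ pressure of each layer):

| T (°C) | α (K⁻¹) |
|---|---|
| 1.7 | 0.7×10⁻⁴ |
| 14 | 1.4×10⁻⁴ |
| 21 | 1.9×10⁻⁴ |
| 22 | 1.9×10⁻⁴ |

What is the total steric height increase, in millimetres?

Layer 1 at 22 °C → α = 1.9×10⁻⁴ K⁻¹
Layer 2 at 14 °C → α = 1.4×10⁻⁴ K⁻¹
Layer 3 at 1.7 °C → α = 0.7×10⁻⁴ K⁻¹
0–64 m: 64 × 1.9 × 1.9×10⁻⁴ = 0.023104 m
Layer 2: 200 × 0.27 × 1.4×10⁻⁴ = 0.00756 m
Layer 3: 1500 × 0.34 × 0.7×10⁻⁴ = 0.03570 m
Δh = 0.023104 + 0.00756 + 0.03570 = 0.066364 m

66.4 mm of thermosteric rise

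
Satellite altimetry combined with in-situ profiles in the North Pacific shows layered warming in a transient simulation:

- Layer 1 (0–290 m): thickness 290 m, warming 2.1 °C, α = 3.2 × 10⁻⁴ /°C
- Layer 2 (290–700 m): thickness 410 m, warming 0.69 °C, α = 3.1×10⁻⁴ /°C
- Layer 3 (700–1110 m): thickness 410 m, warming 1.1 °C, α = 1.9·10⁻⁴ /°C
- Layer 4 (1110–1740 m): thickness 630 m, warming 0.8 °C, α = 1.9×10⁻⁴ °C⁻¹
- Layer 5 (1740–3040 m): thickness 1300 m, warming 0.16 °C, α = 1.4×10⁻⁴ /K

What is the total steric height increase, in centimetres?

0–290 m: 3.2×10⁻⁴ × 2.1 × 290 = 0.19488 m
Layer 2: 410 × 3.1×10⁻⁴ × 0.69 = 0.087699 m
700–1110 m: 1.9×10⁻⁴ × 1.1 × 410 = 0.08569 m
Layer 4: 630 × 0.8 × 1.9×10⁻⁴ = 0.09576 m
1740–3040 m: 0.16 × 1300 × 1.4×10⁻⁴ = 0.02912 m
Δh = 0.19488 + 0.087699 + 0.08569 + 0.09576 + 0.02912 = 0.493149 m

Δh ≈ 49 cm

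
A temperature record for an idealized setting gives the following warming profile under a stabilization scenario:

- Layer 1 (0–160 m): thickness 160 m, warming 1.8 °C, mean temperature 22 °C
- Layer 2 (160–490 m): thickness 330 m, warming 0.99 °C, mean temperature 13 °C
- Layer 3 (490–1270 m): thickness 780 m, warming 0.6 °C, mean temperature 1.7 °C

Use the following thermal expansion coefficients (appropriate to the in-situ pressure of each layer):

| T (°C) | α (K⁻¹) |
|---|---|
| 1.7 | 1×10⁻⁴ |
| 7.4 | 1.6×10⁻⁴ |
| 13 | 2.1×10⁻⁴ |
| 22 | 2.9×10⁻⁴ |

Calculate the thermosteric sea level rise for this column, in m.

Layer 1 at 22 °C → α = 2.9×10⁻⁴ K⁻¹
Layer 2 at 13 °C → α = 2.1×10⁻⁴ K⁻¹
Layer 3 at 1.7 °C → α = 1×10⁻⁴ K⁻¹
1.8 × 2.9×10⁻⁴ × 160 = 0.08352 m
Layer 2: 2.1×10⁻⁴ × 330 × 0.99 = 0.068607 m
Layer 3: 780 × 0.6 × 1×10⁻⁴ = 0.04680 m
Δh = 0.08352 + 0.068607 + 0.04680 = 0.198927 m

0.199 m of thermosteric rise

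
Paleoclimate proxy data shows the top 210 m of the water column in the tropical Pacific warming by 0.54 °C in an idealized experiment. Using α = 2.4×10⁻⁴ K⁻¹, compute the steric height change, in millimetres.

Δh = αΔT·H = 2.4×10⁻⁴ × 0.54 × 210 = 0.027216 m

about 27 mm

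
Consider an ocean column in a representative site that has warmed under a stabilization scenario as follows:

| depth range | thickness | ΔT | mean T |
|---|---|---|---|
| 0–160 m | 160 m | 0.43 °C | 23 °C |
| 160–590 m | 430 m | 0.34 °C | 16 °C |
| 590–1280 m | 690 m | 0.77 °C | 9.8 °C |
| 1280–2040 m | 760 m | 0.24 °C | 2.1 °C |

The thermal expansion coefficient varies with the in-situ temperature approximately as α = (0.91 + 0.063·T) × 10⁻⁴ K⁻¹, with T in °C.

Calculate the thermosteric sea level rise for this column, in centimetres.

Δh ≈ 14.4 cm

Layer 1: α = (0.91 + 0.063×23)×10⁻⁴ = 2.359×10⁻⁴ K⁻¹
Layer 2: α = (0.91 + 0.063×16)×10⁻⁴ = 1.918×10⁻⁴ K⁻¹
Layer 3: α = (0.91 + 0.063×9.8)×10⁻⁴ = 1.5274×10⁻⁴ K⁻¹
Layer 4: α = (0.91 + 0.063×2.1)×10⁻⁴ = 1.0423×10⁻⁴ K⁻¹
Layer 1: 2.359×10⁻⁴ × 160 × 0.43 = 0.01622992 m
Layer 2: 430 × 0.34 × 1.918×10⁻⁴ = 0.02804116 m
590–1280 m: 1.5274×10⁻⁴ × 690 × 0.77 = 0.081150762 m
760 × 0.24 × 1.0423×10⁻⁴ = 0.019011552 m
Δh = 0.01622992 + 0.02804116 + 0.081150762 + 0.019011552 = 0.144433394 m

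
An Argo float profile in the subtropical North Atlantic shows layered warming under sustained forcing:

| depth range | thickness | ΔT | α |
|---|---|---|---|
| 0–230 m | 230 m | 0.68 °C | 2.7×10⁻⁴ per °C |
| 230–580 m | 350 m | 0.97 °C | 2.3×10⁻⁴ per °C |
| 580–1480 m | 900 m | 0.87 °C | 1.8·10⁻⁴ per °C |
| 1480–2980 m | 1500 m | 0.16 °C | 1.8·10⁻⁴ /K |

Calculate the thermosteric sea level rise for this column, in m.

Layer 1: 2.7×10⁻⁴ × 230 × 0.68 = 0.042228 m
230–580 m: 350 × 2.3×10⁻⁴ × 0.97 = 0.078085 m
Layer 3: 1.8×10⁻⁴ × 0.87 × 900 = 0.14094 m
Layer 4: 1500 × 0.16 × 1.8×10⁻⁴ = 0.04320 m
Δh = 0.042228 + 0.078085 + 0.14094 + 0.04320 = 0.304453 m ≈ 0.30 m

about 0.30 m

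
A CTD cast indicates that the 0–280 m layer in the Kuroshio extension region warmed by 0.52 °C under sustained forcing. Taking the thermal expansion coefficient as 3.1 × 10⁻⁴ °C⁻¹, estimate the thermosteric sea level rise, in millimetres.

45.1 mm of thermosteric rise

Δh = αΔT·H = 3.1×10⁻⁴ × 0.52 × 280 = 0.045136 m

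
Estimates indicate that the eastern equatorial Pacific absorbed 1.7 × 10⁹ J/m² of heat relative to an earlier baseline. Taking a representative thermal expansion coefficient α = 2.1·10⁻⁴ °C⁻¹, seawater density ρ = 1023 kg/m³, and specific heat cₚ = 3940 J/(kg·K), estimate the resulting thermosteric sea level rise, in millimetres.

Δh ≈ 89 mm

Δh = αQ/(ρcₚ) = 2.1×10⁻⁴ × 1.7×10⁹ / (1023 × 3940) ≈ 0.088572 m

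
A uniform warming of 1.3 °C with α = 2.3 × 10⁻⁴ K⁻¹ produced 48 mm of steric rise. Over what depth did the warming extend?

H ≈ 160 m

H = Δh/(αΔT) = 0.048 / (2.3×10⁻⁴ × 1.3) ≈ 160.5 m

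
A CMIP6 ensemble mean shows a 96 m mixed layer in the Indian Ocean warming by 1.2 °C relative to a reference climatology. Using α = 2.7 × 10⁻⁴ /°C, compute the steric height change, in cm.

Δh = αΔT·H = 2.7×10⁻⁴ × 1.2 × 96 = 0.031104 m

Δh = 3.11 cm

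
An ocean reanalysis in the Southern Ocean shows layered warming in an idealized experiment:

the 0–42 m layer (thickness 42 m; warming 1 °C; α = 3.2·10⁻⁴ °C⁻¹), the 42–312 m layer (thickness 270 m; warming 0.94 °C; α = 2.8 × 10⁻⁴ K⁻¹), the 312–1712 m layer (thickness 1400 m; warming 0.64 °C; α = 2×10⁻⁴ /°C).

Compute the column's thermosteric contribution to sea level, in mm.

about 264 mm

42 × 1 × 3.2×10⁻⁴ = 0.01344 m
270 × 2.8×10⁻⁴ × 0.94 = 0.071064 m
Layer 3: 2×10⁻⁴ × 0.64 × 1400 = 0.17920 m
Δh = 0.01344 + 0.071064 + 0.17920 = 0.263704 m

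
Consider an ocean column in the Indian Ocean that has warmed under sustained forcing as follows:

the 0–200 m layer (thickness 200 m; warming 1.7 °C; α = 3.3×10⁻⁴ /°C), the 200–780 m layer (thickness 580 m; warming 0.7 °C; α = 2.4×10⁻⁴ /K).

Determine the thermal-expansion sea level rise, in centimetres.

0–200 m: 200 × 1.7 × 3.3×10⁻⁴ = 0.11220 m
0.7 × 2.4×10⁻⁴ × 580 = 0.09744 m
Δh = 0.11220 + 0.09744 = 0.20964 m

21 cm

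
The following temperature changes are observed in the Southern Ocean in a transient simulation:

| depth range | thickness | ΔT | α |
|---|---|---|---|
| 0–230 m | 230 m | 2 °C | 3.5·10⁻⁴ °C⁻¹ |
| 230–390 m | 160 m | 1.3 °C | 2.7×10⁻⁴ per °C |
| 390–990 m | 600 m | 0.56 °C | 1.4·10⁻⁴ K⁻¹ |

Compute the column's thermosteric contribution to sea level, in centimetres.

about 26 cm

0–230 m: 2 × 3.5×10⁻⁴ × 230 = 0.16100 m
Layer 2: 2.7×10⁻⁴ × 160 × 1.3 = 0.05616 m
Layer 3: 600 × 1.4×10⁻⁴ × 0.56 = 0.04704 m
Δh = 0.16100 + 0.05616 + 0.04704 = 0.26420 m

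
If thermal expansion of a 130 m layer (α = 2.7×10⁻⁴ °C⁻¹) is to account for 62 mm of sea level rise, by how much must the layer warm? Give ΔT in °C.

ΔT ≈ 1.8 °C

ΔT = Δh/(αH) = 0.062 / (2.7×10⁻⁴ × 130) ≈ 1.766 °C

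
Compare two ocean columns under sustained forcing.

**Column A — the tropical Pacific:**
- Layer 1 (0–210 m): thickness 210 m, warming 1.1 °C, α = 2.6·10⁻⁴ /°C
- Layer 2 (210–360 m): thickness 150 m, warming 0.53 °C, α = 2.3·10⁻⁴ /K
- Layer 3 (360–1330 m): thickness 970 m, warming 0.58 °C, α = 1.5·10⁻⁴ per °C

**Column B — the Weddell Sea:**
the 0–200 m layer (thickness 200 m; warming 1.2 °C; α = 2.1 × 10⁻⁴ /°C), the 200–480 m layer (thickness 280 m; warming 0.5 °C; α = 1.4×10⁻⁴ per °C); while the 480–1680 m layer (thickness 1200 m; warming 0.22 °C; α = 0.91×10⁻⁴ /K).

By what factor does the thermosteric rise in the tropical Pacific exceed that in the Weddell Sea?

≈ 1.7×

A Layer 1: 1.1 × 2.6×10⁻⁴ × 210 = 0.06006 m
A Layer 2: 2.3×10⁻⁴ × 0.53 × 150 = 0.018285 m
A 360–1330 m: 0.58 × 1.5×10⁻⁴ × 970 = 0.08439 m
A total: 0.162735 m
B 0–200 m: 1.2 × 200 × 2.1×10⁻⁴ = 0.05040 m
B Layer 2: 280 × 0.5 × 1.4×10⁻⁴ = 0.01960 m
B Layer 3: 1200 × 0.91×10⁻⁴ × 0.22 = 0.024024 m
B total: 0.094024 m
Ratio: 0.162735 / 0.094024 ≈ 1.731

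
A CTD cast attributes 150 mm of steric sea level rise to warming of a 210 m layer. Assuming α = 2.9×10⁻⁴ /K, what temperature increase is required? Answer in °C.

2.5 °C

ΔT = Δh/(αH) = 0.15 / (2.9×10⁻⁴ × 210) ≈ 2.463 °C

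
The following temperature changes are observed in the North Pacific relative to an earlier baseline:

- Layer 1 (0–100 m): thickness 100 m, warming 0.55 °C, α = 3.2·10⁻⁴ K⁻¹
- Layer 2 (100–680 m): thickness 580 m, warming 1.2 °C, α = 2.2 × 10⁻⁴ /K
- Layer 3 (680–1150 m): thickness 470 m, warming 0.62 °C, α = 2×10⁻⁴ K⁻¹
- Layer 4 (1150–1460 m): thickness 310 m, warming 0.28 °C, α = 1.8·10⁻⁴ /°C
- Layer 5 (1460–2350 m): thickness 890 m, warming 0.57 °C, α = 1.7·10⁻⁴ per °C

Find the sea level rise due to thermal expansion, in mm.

331 mm of thermosteric rise

0.55 × 3.2×10⁻⁴ × 100 = 0.01760 m
100–680 m: 580 × 1.2 × 2.2×10⁻⁴ = 0.15312 m
Layer 3: 0.62 × 2×10⁻⁴ × 470 = 0.05828 m
1150–1460 m: 310 × 0.28 × 1.8×10⁻⁴ = 0.015624 m
Layer 5: 890 × 1.7×10⁻⁴ × 0.57 = 0.086241 m
Δh = 0.01760 + 0.15312 + 0.05828 + 0.015624 + 0.086241 = 0.330865 m ≈ 331 mm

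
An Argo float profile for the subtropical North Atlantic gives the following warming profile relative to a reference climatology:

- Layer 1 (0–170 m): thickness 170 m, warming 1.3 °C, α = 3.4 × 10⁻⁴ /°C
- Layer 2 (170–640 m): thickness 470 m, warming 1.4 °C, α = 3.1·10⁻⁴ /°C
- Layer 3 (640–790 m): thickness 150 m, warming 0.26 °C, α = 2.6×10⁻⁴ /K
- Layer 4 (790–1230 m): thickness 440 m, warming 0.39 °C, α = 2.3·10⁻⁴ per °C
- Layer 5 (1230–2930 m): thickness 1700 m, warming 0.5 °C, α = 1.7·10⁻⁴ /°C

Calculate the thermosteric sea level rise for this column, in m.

0.473 m of thermosteric rise

3.4×10⁻⁴ × 170 × 1.3 = 0.07514 m
Layer 2: 1.4 × 3.1×10⁻⁴ × 470 = 0.20398 m
0.26 × 2.6×10⁻⁴ × 150 = 0.01014 m
0.39 × 440 × 2.3×10⁻⁴ = 0.039468 m
0.5 × 1700 × 1.7×10⁻⁴ = 0.14450 m
Δh = 0.07514 + 0.20398 + 0.01014 + 0.039468 + 0.14450 = 0.473228 m ≈ 0.473 m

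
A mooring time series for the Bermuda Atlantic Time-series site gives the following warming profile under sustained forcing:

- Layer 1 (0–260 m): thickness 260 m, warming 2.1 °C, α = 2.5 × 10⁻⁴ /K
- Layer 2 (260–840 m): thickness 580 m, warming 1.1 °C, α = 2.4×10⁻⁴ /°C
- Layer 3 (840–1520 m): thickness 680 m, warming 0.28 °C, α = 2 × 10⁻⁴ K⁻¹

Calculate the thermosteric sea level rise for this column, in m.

about 0.328 m

0–260 m: 2.5×10⁻⁴ × 260 × 2.1 = 0.13650 m
Layer 2: 1.1 × 580 × 2.4×10⁻⁴ = 0.15312 m
840–1520 m: 0.28 × 2×10⁻⁴ × 680 = 0.03808 m
Δh = 0.13650 + 0.15312 + 0.03808 = 0.32770 m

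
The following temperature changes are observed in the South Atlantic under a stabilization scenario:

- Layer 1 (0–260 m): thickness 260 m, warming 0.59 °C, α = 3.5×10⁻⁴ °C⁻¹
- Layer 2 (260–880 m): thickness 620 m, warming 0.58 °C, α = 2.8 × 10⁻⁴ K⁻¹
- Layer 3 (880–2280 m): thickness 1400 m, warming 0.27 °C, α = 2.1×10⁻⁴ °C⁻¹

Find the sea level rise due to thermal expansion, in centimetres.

260 × 3.5×10⁻⁴ × 0.59 = 0.05369 m
620 × 2.8×10⁻⁴ × 0.58 = 0.100688 m
Layer 3: 1400 × 0.27 × 2.1×10⁻⁴ = 0.07938 m
Δh = 0.05369 + 0.100688 + 0.07938 = 0.233758 m ≈ 23 cm

Δh = 23 cm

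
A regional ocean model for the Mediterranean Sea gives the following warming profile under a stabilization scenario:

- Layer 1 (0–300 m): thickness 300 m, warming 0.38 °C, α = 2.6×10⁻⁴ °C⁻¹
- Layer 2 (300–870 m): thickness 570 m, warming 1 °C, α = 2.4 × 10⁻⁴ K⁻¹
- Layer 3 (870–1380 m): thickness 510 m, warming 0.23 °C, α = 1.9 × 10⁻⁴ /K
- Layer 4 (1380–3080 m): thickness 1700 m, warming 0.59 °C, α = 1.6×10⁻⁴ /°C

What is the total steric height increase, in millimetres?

Layer 1: 300 × 2.6×10⁻⁴ × 0.38 = 0.02964 m
300–870 m: 1 × 2.4×10⁻⁴ × 570 = 0.13680 m
870–1380 m: 510 × 1.9×10⁻⁴ × 0.23 = 0.022287 m
0.59 × 1700 × 1.6×10⁻⁴ = 0.16048 m
Δh = 0.02964 + 0.13680 + 0.022287 + 0.16048 = 0.349207 m

349 mm of thermosteric rise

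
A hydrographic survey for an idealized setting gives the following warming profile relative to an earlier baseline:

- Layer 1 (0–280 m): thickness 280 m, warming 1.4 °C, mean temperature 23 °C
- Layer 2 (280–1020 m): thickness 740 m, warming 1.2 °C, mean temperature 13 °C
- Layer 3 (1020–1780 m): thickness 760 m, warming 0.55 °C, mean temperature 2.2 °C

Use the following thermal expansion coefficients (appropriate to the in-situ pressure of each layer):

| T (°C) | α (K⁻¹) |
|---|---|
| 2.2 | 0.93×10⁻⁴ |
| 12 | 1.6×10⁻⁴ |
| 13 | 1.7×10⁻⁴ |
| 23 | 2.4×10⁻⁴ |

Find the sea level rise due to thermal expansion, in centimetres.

Layer 1 at 23 °C → α = 2.4×10⁻⁴ K⁻¹
Layer 2 at 13 °C → α = 1.7×10⁻⁴ K⁻¹
Layer 3 at 2.2 °C → α = 0.93×10⁻⁴ K⁻¹
Layer 1: 1.4 × 280 × 2.4×10⁻⁴ = 0.09408 m
Layer 2: 1.7×10⁻⁴ × 740 × 1.2 = 0.15096 m
1020–1780 m: 0.93×10⁻⁴ × 0.55 × 760 = 0.038874 m
Δh = 0.09408 + 0.15096 + 0.038874 = 0.283914 m

28 cm of thermosteric rise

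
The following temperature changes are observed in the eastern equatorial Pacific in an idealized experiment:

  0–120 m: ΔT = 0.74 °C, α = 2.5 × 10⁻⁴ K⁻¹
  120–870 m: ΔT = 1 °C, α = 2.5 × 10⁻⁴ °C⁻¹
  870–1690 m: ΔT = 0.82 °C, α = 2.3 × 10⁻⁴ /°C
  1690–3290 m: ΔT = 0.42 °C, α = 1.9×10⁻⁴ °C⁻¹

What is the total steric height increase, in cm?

49 cm of thermosteric rise

0–120 m: 2.5×10⁻⁴ × 0.74 × 120 = 0.02220 m
2.5×10⁻⁴ × 750 × 1 = 0.18750 m
870–1690 m: 820 × 2.3×10⁻⁴ × 0.82 = 0.154652 m
0.42 × 1.9×10⁻⁴ × 1600 = 0.12768 m
Δh = 0.02220 + 0.18750 + 0.154652 + 0.12768 = 0.492032 m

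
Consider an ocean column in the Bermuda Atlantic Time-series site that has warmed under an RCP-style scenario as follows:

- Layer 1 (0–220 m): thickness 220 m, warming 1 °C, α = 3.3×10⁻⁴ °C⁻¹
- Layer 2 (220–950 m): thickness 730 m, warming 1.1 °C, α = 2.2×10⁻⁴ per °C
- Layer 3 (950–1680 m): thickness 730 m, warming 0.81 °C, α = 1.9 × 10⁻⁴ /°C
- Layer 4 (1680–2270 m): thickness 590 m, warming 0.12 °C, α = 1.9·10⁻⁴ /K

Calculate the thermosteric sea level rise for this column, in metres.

Δh = 0.375 m

3.3×10⁻⁴ × 220 × 1 = 0.07260 m
Layer 2: 2.2×10⁻⁴ × 1.1 × 730 = 0.17666 m
950–1680 m: 1.9×10⁻⁴ × 730 × 0.81 = 0.112347 m
1680–2270 m: 590 × 1.9×10⁻⁴ × 0.12 = 0.013452 m
Δh = 0.07260 + 0.17666 + 0.112347 + 0.013452 = 0.375059 m ≈ 0.375 m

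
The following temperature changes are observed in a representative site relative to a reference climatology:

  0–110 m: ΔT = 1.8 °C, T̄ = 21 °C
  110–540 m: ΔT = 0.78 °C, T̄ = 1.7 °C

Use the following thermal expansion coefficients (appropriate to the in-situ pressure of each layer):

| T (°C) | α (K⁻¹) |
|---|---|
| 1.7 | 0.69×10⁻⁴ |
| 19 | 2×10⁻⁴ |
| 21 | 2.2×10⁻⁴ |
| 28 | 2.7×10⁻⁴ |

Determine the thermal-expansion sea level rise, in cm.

Δh = 6.67 cm

Layer 1 at 21 °C → α = 2.2×10⁻⁴ K⁻¹
Layer 2 at 1.7 °C → α = 0.69×10⁻⁴ K⁻¹
Layer 1: 110 × 1.8 × 2.2×10⁻⁴ = 0.04356 m
0.78 × 430 × 0.69×10⁻⁴ = 0.0231426 m
Δh = 0.04356 + 0.0231426 = 0.0667026 m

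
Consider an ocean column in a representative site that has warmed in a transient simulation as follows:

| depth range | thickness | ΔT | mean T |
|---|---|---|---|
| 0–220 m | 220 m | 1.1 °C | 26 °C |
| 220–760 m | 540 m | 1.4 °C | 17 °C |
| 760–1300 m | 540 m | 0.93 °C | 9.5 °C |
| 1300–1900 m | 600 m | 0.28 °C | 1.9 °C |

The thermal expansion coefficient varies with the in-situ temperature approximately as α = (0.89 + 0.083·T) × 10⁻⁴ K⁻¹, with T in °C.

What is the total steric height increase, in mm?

Layer 1: α = (0.89 + 0.083×26)×10⁻⁴ = 3.048×10⁻⁴ K⁻¹
Layer 2: α = (0.89 + 0.083×17)×10⁻⁴ = 2.301×10⁻⁴ K⁻¹
Layer 3: α = (0.89 + 0.083×9.5)×10⁻⁴ = 1.6785×10⁻⁴ K⁻¹
Layer 4: α = (0.89 + 0.083×1.9)×10⁻⁴ = 1.0477×10⁻⁴ K⁻¹
0–220 m: 3.048×10⁻⁴ × 220 × 1.1 = 0.0737616 m
2.301×10⁻⁴ × 540 × 1.4 = 0.1739556 m
540 × 0.93 × 1.6785×10⁻⁴ = 0.08429427 m
Layer 4: 1.0477×10⁻⁴ × 600 × 0.28 = 0.01760136 m
Δh = 0.0737616 + 0.1739556 + 0.08429427 + 0.01760136 = 0.34961283 m

about 350 mm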